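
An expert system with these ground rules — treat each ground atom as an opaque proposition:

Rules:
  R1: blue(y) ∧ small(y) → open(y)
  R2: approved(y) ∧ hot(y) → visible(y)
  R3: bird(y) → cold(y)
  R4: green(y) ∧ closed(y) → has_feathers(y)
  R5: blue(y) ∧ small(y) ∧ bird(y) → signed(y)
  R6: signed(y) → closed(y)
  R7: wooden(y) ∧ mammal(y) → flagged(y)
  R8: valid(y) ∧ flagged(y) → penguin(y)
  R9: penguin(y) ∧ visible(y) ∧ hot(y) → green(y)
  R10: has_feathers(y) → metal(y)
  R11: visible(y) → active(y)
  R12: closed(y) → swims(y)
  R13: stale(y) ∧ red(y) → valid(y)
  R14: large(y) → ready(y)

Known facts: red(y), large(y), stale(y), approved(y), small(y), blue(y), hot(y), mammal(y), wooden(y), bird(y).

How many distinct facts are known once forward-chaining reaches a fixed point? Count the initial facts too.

24

Round 1 — R1, R2, R3, R5, R7, R13, R14, derive open(y), visible(y), cold(y), signed(y), flagged(y), valid(y), ready(y).
Round 2 — R6, R8, R11, derive closed(y), penguin(y), active(y).
Round 3 — R9, R12, derive green(y), swims(y).
Round 4 — R4, derive has_feathers(y).
Round 5 — R10, derive metal(y).
Closure: {active(y), approved(y), bird(y), blue(y), closed(y), cold(y), flagged(y), green(y), has_feathers(y), hot(y), large(y), mammal(y), metal(y), open(y), penguin(y), ready(y), red(y), signed(y), small(y), stale(y), swims(y), valid(y), visible(y), wooden(y)} — 24 facts.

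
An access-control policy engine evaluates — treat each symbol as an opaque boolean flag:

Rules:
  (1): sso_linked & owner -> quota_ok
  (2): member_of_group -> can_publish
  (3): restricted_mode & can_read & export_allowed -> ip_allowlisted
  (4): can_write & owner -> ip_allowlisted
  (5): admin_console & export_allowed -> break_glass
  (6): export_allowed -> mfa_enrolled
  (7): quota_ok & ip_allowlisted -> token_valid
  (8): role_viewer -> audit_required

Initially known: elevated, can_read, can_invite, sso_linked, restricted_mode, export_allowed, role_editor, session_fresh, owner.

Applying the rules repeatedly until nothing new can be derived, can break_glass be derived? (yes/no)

Round 1: (1) [sso_linked & owner -> quota_ok]; (3) [restricted_mode & can_read & export_allowed -> ip_allowlisted]; (6) [export_allowed -> mfa_enrolled]. New: quota_ok, ip_allowlisted, mfa_enrolled.
Round 2: (7) [quota_ok & ip_allowlisted -> token_valid]. New: token_valid.
Fixed point reached. break_glass is concluded only by (5); (5) needs admin_console (never derived).

no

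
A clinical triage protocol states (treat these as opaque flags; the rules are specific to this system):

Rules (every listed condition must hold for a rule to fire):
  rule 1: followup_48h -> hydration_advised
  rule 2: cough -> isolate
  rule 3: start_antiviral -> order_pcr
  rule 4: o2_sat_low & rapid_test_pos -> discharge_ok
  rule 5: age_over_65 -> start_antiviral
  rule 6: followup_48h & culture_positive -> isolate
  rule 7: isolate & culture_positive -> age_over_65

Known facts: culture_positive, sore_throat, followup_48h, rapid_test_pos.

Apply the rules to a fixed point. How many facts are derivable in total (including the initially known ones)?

Round 1 fires rule 1, rule 6, giving hydration_advised, isolate.
Round 2 fires rule 7, giving age_over_65.
Round 3 fires rule 5, giving start_antiviral.
Round 4 fires rule 3, giving order_pcr.
Closure: {age_over_65, culture_positive, followup_48h, hydration_advised, isolate, order_pcr, rapid_test_pos, sore_throat, start_antiviral} — 9 facts.

9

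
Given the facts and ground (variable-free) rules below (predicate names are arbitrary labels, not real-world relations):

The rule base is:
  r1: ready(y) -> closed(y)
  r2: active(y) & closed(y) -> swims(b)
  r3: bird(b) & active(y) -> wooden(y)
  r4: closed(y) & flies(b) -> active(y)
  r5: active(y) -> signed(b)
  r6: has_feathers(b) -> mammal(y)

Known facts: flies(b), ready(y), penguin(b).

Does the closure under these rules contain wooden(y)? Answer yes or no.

Round 1 — r1, derive closed(y).
Round 2 — r4, derive active(y).
Round 3 — r2, r5, derive swims(b), signed(b).
Fixed point reached. wooden(y) is concluded only by r3; r3 needs bird(b) (never derived).

no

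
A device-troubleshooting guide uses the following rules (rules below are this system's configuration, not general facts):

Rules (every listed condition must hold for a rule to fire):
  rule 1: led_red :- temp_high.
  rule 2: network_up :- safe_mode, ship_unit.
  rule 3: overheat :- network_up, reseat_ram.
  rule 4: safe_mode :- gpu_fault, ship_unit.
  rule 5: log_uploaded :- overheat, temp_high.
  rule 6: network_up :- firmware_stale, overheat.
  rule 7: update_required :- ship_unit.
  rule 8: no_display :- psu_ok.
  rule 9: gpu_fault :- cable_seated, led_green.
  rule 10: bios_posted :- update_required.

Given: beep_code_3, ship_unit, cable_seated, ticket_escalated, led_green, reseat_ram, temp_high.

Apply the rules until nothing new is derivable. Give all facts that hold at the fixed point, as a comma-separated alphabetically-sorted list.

Round 1: rule 1 [led_red :- temp_high.]; rule 7 [update_required :- ship_unit.]; rule 9 [gpu_fault :- cable_seated, led_green.]. Adds led_red, update_required, gpu_fault.
Round 2: rule 4 [safe_mode :- gpu_fault, ship_unit.]; rule 10 [bios_posted :- update_required.]. Adds safe_mode, bios_posted.
Round 3: rule 2 [network_up :- safe_mode, ship_unit.]. Adds network_up.
Round 4: rule 3 [overheat :- network_up, reseat_ram.]. Adds overheat.
Round 5: rule 5 [log_uploaded :- overheat, temp_high.]. Adds log_uploaded.

beep_code_3, bios_posted, cable_seated, gpu_fault, led_green, led_red, log_uploaded, network_up, overheat, reseat_ram, safe_mode, ship_unit, temp_high, ticket_escalated, update_required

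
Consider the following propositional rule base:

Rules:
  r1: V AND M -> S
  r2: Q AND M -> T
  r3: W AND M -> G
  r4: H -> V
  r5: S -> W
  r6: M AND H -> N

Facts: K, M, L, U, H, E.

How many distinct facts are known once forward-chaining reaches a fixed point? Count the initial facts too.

Round 1 — r4, r6, derive V, N.
Round 2 — r1, derive S.
Round 3 — r5, derive W.
Round 4 — r3, derive G.
Closure: {E, G, H, K, L, M, N, S, U, V, W} — 11 facts.

11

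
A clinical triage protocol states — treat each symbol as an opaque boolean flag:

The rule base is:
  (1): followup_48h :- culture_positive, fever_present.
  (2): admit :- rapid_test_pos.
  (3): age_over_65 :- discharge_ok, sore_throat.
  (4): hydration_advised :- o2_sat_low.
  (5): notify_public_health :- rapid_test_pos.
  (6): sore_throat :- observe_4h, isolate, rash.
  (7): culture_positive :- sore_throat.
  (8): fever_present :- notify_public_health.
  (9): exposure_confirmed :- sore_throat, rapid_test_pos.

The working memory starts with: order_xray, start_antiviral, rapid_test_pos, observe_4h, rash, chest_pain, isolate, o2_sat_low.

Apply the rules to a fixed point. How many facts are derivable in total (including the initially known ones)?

Round 1: (2) [admit :- rapid_test_pos.]; (4) [hydration_advised :- o2_sat_low.]; (5) [notify_public_health :- rapid_test_pos.]; (6) [sore_throat :- observe_4h, isolate, rash.]. New: admit, hydration_advised, notify_public_health, sore_throat.
Round 2: (7) [culture_positive :- sore_throat.]; (8) [fever_present :- notify_public_health.]; (9) [exposure_confirmed :- sore_throat, rapid_test_pos.]. New: culture_positive, fever_present, exposure_confirmed.
Round 3: (1) [followup_48h :- culture_positive, fever_present.]. New: followup_48h.
Closure: {admit, chest_pain, culture_positive, exposure_confirmed, fever_present, followup_48h, hydration_advised, isolate, notify_public_health, o2_sat_low, observe_4h, order_xray, rapid_test_pos, rash, sore_throat, start_antiviral} — 16 facts.

16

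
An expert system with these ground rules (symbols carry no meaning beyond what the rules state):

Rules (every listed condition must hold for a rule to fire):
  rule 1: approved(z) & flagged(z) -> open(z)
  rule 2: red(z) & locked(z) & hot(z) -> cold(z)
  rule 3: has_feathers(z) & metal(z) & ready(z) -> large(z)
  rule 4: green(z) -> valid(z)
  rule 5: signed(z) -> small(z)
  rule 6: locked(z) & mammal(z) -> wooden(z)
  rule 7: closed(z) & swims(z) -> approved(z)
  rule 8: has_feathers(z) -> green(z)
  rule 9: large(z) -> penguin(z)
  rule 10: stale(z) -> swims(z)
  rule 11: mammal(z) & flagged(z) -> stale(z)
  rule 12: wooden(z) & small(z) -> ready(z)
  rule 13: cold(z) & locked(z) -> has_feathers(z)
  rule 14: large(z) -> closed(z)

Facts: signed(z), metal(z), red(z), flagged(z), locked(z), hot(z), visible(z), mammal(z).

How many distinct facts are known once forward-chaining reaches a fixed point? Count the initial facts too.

Round 1: rule 2 [red(z) & locked(z) & hot(z) -> cold(z)]; rule 5 [signed(z) -> small(z)]; rule 6 [locked(z) & mammal(z) -> wooden(z)]; rule 11 [mammal(z) & flagged(z) -> stale(z)]. Adds cold(z), small(z), wooden(z), stale(z).
Round 2: rule 10 [stale(z) -> swims(z)]; rule 12 [wooden(z) & small(z) -> ready(z)]; rule 13 [cold(z) & locked(z) -> has_feathers(z)]. Adds swims(z), ready(z), has_feathers(z).
Round 3: rule 3 [has_feathers(z) & metal(z) & ready(z) -> large(z)]; rule 8 [has_feathers(z) -> green(z)]. Adds large(z), green(z).
Round 4: rule 4 [green(z) -> valid(z)]; rule 9 [large(z) -> penguin(z)]; rule 14 [large(z) -> closed(z)]. Adds valid(z), penguin(z), closed(z).
Round 5: rule 7 [closed(z) & swims(z) -> approved(z)]. Adds approved(z).
Round 6: rule 1 [approved(z) & flagged(z) -> open(z)]. Adds open(z).
Closure: {approved(z), closed(z), cold(z), flagged(z), green(z), has_feathers(z), hot(z), large(z), locked(z), mammal(z), metal(z), open(z), penguin(z), ready(z), red(z), signed(z), small(z), stale(z), swims(z), valid(z), visible(z), wooden(z)} — 22 facts.

22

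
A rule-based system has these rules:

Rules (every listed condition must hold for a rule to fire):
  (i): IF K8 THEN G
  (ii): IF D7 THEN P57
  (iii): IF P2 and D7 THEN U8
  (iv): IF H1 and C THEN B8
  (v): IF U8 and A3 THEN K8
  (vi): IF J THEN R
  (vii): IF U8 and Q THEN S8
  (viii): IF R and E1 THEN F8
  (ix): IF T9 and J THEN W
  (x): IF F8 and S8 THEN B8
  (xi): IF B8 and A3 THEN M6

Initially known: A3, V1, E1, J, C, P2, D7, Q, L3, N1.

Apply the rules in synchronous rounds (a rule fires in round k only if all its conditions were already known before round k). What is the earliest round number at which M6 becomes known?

4

[1] (ii) [IF D7 THEN P57]; (iii) [IF P2 and D7 THEN U8]; (vi) [IF J THEN R]. ⇒ new: P57, U8, R.
[2] (v) [IF U8 and A3 THEN K8]; (vii) [IF U8 and Q THEN S8]; (viii) [IF R and E1 THEN F8]. ⇒ new: K8, S8, F8.
[3] (i) [IF K8 THEN G]; (x) [IF F8 and S8 THEN B8]. ⇒ new: G, B8.
[4] (xi) [IF B8 and A3 THEN M6]. ⇒ new: M6.
M6 first appears in round 4.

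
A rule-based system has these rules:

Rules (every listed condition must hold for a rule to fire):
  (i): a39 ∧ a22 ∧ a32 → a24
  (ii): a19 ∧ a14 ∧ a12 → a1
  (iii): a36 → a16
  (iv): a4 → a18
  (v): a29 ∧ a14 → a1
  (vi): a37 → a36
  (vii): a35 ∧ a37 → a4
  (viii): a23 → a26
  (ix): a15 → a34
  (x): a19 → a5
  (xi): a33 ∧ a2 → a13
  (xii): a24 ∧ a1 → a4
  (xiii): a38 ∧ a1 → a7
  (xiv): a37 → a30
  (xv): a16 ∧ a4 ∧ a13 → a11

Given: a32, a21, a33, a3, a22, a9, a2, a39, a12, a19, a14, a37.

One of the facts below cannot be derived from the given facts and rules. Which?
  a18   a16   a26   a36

[1] (i) [a39 ∧ a22 ∧ a32 → a24]; (ii) [a19 ∧ a14 ∧ a12 → a1]; (vi) [a37 → a36]; (x) [a19 → a5]; (xi) [a33 ∧ a2 → a13]; (xiv) [a37 → a30]. ⇒ new: a24, a1, a36, a5, a13, a30.
[2] (iii) [a36 → a16]; (xii) [a24 ∧ a1 → a4]. ⇒ new: a16, a4.
[3] (iv) [a4 → a18]; (xv) [a16 ∧ a4 ∧ a13 → a11]. ⇒ new: a18, a11.
Derived: a16 (round 2), a36 (round 1), a18 (round 3). a26 never appears in any round.

a26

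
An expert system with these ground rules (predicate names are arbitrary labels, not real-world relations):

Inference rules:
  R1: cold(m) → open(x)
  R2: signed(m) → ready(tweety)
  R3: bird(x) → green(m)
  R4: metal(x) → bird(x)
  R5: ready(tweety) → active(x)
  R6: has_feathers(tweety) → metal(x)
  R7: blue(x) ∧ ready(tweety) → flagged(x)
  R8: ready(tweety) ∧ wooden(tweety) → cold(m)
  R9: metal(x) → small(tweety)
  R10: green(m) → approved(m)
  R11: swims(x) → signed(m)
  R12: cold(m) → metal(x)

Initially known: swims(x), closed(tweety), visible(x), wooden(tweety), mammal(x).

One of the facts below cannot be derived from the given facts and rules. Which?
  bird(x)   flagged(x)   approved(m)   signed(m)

flagged(x)

Round 1: R11 [swims(x) → signed(m)]. Adds signed(m).
Round 2: R2 [signed(m) → ready(tweety)]. Adds ready(tweety).
Round 3: R5 [ready(tweety) → active(x)]; R8 [ready(tweety) ∧ wooden(tweety) → cold(m)]. Adds active(x), cold(m).
Round 4: R1 [cold(m) → open(x)]; R12 [cold(m) → metal(x)]. Adds open(x), metal(x).
Round 5: R4 [metal(x) → bird(x)]; R9 [metal(x) → small(tweety)]. Adds bird(x), small(tweety).
Round 6: R3 [bird(x) → green(m)]. Adds green(m).
Round 7: R10 [green(m) → approved(m)]. Adds approved(m).
Derived: signed(m) (round 1), bird(x) (round 5), approved(m) (round 7). flagged(x) never appears in any round.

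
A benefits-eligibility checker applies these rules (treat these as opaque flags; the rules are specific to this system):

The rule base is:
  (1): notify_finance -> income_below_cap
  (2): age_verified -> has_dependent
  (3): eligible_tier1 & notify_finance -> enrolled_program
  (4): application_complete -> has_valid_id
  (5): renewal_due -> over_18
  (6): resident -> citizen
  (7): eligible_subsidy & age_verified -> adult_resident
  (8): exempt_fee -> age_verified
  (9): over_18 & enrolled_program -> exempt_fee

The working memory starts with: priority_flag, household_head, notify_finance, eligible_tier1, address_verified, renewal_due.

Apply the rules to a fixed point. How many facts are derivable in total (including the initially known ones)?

12

Round 1: (1) [notify_finance -> income_below_cap]; (3) [eligible_tier1 & notify_finance -> enrolled_program]; (5) [renewal_due -> over_18]. Adds income_below_cap, enrolled_program, over_18.
Round 2: (9) [over_18 & enrolled_program -> exempt_fee]. Adds exempt_fee.
Round 3: (8) [exempt_fee -> age_verified]. Adds age_verified.
Round 4: (2) [age_verified -> has_dependent]. Adds has_dependent.
Closure: {address_verified, age_verified, eligible_tier1, enrolled_program, exempt_fee, has_dependent, household_head, income_below_cap, notify_finance, over_18, priority_flag, renewal_due} — 12 facts.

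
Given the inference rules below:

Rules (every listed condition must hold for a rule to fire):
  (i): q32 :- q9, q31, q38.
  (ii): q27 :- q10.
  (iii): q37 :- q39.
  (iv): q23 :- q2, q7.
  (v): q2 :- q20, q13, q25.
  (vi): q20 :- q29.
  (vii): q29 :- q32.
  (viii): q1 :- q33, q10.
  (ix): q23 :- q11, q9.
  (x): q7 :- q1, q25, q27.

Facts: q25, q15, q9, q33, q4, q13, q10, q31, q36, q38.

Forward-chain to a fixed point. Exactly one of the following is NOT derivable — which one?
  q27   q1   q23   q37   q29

Round 1: (i) [q32 :- q9, q31, q38.]; (ii) [q27 :- q10.]; (viii) [q1 :- q33, q10.]. Adds q32, q27, q1.
Round 2: (vii) [q29 :- q32.]; (x) [q7 :- q1, q25, q27.]. Adds q29, q7.
Round 3: (vi) [q20 :- q29.]. Adds q20.
Round 4: (v) [q2 :- q20, q13, q25.]. Adds q2.
Round 5: (iv) [q23 :- q2, q7.]. Adds q23.
Derived: q27 (round 1), q29 (round 2), q1 (round 1), q23 (round 5). q37 never appears in any round.

q37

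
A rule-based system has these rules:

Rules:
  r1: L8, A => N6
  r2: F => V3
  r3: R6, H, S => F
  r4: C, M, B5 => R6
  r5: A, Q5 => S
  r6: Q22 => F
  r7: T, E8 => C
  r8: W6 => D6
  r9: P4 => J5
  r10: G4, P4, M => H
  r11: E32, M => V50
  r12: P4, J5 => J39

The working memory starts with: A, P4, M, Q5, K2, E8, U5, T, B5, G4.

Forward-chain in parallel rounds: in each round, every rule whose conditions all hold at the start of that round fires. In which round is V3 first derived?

4

Round 1 — r5, r7, r9, r10, derive S, C, J5, H.
Round 2 — r4, r12, derive R6, J39.
Round 3 — r3, derive F.
Round 4 — r2, derive V3.
V3 first appears in round 4.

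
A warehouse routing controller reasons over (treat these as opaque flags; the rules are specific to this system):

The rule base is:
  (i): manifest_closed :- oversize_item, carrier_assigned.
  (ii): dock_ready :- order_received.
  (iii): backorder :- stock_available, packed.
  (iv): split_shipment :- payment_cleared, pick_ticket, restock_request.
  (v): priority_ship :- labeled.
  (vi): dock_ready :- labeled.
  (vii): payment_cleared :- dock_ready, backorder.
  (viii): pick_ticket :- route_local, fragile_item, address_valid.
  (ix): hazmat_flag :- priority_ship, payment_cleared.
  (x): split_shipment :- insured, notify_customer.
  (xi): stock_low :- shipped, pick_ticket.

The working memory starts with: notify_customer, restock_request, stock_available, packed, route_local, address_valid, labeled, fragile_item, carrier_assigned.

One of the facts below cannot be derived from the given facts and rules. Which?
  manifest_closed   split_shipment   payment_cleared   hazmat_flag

Round 1 — (iii), (v), (vi), (viii), derive backorder, priority_ship, dock_ready, pick_ticket.
Round 2 — (vii), derive payment_cleared.
Round 3 — (iv), (ix), derive split_shipment, hazmat_flag.
Derived: hazmat_flag (round 3), split_shipment (round 3), payment_cleared (round 2). manifest_closed never appears in any round.

manifest_closed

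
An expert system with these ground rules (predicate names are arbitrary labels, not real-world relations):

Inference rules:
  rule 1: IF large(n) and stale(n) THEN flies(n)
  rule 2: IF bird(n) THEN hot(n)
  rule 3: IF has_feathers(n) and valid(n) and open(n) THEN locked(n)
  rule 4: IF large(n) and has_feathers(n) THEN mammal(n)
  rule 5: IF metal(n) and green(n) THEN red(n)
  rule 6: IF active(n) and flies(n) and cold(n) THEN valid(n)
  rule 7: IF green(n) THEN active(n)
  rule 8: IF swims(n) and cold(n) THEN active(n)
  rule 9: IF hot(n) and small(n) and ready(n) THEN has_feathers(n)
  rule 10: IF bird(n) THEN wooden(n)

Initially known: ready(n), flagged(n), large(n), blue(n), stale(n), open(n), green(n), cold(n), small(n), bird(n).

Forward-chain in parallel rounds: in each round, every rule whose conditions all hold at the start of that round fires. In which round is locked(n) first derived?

3

Round 1: rule 1 [IF large(n) and stale(n) THEN flies(n)]; rule 2 [IF bird(n) THEN hot(n)]; rule 7 [IF green(n) THEN active(n)]; rule 10 [IF bird(n) THEN wooden(n)]. New: flies(n), hot(n), active(n), wooden(n).
Round 2: rule 6 [IF active(n) and flies(n) and cold(n) THEN valid(n)]; rule 9 [IF hot(n) and small(n) and ready(n) THEN has_feathers(n)]. New: valid(n), has_feathers(n).
Round 3: rule 3 [IF has_feathers(n) and valid(n) and open(n) THEN locked(n)]; rule 4 [IF large(n) and has_feathers(n) THEN mammal(n)]. New: locked(n), mammal(n).
locked(n) first appears in round 3.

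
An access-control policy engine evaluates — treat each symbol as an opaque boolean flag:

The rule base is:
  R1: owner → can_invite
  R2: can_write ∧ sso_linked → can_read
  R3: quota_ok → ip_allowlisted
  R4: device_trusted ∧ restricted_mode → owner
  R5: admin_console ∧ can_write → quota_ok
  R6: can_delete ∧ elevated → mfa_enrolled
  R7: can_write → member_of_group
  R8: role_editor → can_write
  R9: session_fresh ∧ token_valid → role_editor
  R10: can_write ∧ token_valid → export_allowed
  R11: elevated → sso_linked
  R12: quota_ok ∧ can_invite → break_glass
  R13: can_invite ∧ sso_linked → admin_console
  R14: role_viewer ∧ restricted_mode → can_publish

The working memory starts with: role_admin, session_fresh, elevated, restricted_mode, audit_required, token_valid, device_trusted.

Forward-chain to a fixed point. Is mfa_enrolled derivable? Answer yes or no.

Round 1: R4 [device_trusted ∧ restricted_mode → owner]; R9 [session_fresh ∧ token_valid → role_editor]; R11 [elevated → sso_linked]. New: owner, role_editor, sso_linked.
Round 2: R1 [owner → can_invite]; R8 [role_editor → can_write]. New: can_invite, can_write.
Round 3: R2 [can_write ∧ sso_linked → can_read]; R7 [can_write → member_of_group]; R10 [can_write ∧ token_valid → export_allowed]; R13 [can_invite ∧ sso_linked → admin_console]. New: can_read, member_of_group, export_allowed, admin_console.
Round 4: R5 [admin_console ∧ can_write → quota_ok]. New: quota_ok.
Round 5: R3 [quota_ok → ip_allowlisted]; R12 [quota_ok ∧ can_invite → break_glass]. New: ip_allowlisted, break_glass.
Fixed point reached. mfa_enrolled is concluded only by R6; R6 needs can_delete (never derived).

no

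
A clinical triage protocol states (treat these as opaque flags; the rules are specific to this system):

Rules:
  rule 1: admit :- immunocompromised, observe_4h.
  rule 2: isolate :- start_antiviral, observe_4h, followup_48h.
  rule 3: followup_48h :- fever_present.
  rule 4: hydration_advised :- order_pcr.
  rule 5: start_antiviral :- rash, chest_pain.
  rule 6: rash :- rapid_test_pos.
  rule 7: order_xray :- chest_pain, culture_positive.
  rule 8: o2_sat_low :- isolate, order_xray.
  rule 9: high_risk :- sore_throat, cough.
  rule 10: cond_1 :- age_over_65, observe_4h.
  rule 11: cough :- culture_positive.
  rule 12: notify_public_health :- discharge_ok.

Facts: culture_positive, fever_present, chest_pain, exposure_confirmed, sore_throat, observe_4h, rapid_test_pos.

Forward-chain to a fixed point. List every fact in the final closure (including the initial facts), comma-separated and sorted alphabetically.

Round 1: rule 3 [followup_48h :- fever_present.]; rule 6 [rash :- rapid_test_pos.]; rule 7 [order_xray :- chest_pain, culture_positive.]; rule 11 [cough :- culture_positive.]. New: followup_48h, rash, order_xray, cough.
Round 2: rule 5 [start_antiviral :- rash, chest_pain.]; rule 9 [high_risk :- sore_throat, cough.]. New: start_antiviral, high_risk.
Round 3: rule 2 [isolate :- start_antiviral, observe_4h, followup_48h.]. New: isolate.
Round 4: rule 8 [o2_sat_low :- isolate, order_xray.]. New: o2_sat_low.

chest_pain, cough, culture_positive, exposure_confirmed, fever_present, followup_48h, high_risk, isolate, o2_sat_low, observe_4h, order_xray, rapid_test_pos, rash, sore_throat, start_antiviral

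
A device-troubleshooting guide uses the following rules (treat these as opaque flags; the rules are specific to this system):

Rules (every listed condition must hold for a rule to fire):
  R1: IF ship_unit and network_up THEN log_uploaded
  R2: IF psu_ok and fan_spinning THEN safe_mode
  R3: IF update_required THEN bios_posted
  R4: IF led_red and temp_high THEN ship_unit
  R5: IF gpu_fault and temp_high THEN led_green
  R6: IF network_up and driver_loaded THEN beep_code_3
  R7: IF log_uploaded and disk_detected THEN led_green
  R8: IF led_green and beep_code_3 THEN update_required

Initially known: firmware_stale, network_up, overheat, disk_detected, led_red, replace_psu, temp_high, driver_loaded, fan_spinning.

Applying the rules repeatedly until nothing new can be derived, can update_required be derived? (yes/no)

Round 1: R4 [IF led_red and temp_high THEN ship_unit]; R6 [IF network_up and driver_loaded THEN beep_code_3]. Adds ship_unit, beep_code_3.
Round 2: R1 [IF ship_unit and network_up THEN log_uploaded]. Adds log_uploaded.
Round 3: R7 [IF log_uploaded and disk_detected THEN led_green]. Adds led_green.
Round 4: R8 [IF led_green and beep_code_3 THEN update_required]. Adds update_required.
Round 5: R3 [IF update_required THEN bios_posted]. Adds bios_posted.
update_required appears in round 4, so it is derivable.

yes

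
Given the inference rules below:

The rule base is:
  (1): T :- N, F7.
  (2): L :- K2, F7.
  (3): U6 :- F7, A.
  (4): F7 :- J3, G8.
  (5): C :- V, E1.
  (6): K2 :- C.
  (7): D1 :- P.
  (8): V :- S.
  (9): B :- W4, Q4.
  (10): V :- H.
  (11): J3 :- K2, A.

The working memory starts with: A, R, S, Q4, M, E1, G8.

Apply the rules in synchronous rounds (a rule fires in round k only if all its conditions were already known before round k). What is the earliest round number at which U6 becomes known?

6

Round 1: (8) [V :- S.]. Adds V.
Round 2: (5) [C :- V, E1.]. Adds C.
Round 3: (6) [K2 :- C.]. Adds K2.
Round 4: (11) [J3 :- K2, A.]. Adds J3.
Round 5: (4) [F7 :- J3, G8.]. Adds F7.
Round 6: (2) [L :- K2, F7.]; (3) [U6 :- F7, A.]. Adds L, U6.
U6 first appears in round 6.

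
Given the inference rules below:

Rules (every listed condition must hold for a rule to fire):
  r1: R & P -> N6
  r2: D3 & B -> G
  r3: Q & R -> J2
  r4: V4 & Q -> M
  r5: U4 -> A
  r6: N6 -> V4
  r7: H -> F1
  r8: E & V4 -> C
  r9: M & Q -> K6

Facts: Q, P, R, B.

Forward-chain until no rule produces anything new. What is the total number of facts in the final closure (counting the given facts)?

Round 1 fires r1, r3, giving N6, J2.
Round 2 fires r6, giving V4.
Round 3 fires r4, giving M.
Round 4 fires r9, giving K6.
Closure: {B, J2, K6, M, N6, P, Q, R, V4} — 9 facts.

9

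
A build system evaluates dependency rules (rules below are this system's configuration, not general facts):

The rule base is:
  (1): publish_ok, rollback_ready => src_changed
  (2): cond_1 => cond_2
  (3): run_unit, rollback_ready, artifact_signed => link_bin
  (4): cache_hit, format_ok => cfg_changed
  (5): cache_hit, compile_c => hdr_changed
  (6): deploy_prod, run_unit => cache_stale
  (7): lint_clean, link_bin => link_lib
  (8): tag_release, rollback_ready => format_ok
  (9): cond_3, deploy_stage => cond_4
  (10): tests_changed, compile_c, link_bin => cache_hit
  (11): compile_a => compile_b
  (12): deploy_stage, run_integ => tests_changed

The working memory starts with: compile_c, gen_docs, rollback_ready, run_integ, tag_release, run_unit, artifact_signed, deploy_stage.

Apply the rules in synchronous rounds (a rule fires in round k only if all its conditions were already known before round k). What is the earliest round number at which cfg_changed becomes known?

[1] (3) [run_unit, rollback_ready, artifact_signed => link_bin]; (8) [tag_release, rollback_ready => format_ok]; (12) [deploy_stage, run_integ => tests_changed]. ⇒ new: link_bin, format_ok, tests_changed.
[2] (10) [tests_changed, compile_c, link_bin => cache_hit]. ⇒ new: cache_hit.
[3] (4) [cache_hit, format_ok => cfg_changed]; (5) [cache_hit, compile_c => hdr_changed]. ⇒ new: cfg_changed, hdr_changed.
cfg_changed first appears in round 3.

3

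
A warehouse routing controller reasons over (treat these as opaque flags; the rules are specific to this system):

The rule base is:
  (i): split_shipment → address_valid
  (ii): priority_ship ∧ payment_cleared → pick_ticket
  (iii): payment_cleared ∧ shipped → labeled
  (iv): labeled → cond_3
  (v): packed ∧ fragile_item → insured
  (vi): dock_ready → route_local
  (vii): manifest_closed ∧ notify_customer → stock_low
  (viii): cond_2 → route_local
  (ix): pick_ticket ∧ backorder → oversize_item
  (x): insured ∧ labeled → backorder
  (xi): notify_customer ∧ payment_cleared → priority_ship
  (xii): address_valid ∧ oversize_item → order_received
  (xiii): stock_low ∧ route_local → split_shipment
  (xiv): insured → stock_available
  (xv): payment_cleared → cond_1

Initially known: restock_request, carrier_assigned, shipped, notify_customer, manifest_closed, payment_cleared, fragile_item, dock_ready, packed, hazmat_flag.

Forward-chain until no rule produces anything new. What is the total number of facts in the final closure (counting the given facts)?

Round 1: (iii) [payment_cleared ∧ shipped → labeled]; (v) [packed ∧ fragile_item → insured]; (vi) [dock_ready → route_local]; (vii) [manifest_closed ∧ notify_customer → stock_low]; (xi) [notify_customer ∧ payment_cleared → priority_ship]; (xv) [payment_cleared → cond_1]. New: labeled, insured, route_local, stock_low, priority_ship, cond_1.
Round 2: (ii) [priority_ship ∧ payment_cleared → pick_ticket]; (iv) [labeled → cond_3]; (x) [insured ∧ labeled → backorder]; (xiii) [stock_low ∧ route_local → split_shipment]; (xiv) [insured → stock_available]. New: pick_ticket, cond_3, backorder, split_shipment, stock_available.
Round 3: (i) [split_shipment → address_valid]; (ix) [pick_ticket ∧ backorder → oversize_item]. New: address_valid, oversize_item.
Round 4: (xii) [address_valid ∧ oversize_item → order_received]. New: order_received.
Closure: {address_valid, backorder, carrier_assigned, cond_1, cond_3, dock_ready, fragile_item, hazmat_flag, insured, labeled, manifest_closed, notify_customer, order_received, oversize_item, packed, payment_cleared, pick_ticket, priority_ship, restock_request, route_local, shipped, split_shipment, stock_available, stock_low} — 24 facts.

24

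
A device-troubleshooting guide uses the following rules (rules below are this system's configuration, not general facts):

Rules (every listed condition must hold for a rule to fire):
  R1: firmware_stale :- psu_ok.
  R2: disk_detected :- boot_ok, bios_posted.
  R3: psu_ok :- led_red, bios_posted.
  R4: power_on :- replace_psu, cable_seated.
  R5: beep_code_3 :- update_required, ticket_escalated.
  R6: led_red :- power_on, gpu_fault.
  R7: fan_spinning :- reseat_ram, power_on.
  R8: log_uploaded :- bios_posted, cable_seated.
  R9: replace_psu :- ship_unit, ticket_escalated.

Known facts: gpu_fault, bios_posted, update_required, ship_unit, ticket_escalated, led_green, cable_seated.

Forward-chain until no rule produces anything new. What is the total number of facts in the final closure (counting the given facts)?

Round 1: R5 [beep_code_3 :- update_required, ticket_escalated.]; R8 [log_uploaded :- bios_posted, cable_seated.]; R9 [replace_psu :- ship_unit, ticket_escalated.]. New: beep_code_3, log_uploaded, replace_psu.
Round 2: R4 [power_on :- replace_psu, cable_seated.]. New: power_on.
Round 3: R6 [led_red :- power_on, gpu_fault.]. New: led_red.
Round 4: R3 [psu_ok :- led_red, bios_posted.]. New: psu_ok.
Round 5: R1 [firmware_stale :- psu_ok.]. New: firmware_stale.
Closure: {beep_code_3, bios_posted, cable_seated, firmware_stale, gpu_fault, led_green, led_red, log_uploaded, power_on, psu_ok, replace_psu, ship_unit, ticket_escalated, update_required} — 14 facts.

14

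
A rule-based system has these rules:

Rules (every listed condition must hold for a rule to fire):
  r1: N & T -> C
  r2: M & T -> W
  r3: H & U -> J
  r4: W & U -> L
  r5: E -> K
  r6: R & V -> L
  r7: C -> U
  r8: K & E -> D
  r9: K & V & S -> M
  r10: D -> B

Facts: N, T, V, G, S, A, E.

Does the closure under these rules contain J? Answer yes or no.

no

Round 1: r1 [N & T -> C]; r5 [E -> K]. New: C, K.
Round 2: r7 [C -> U]; r8 [K & E -> D]; r9 [K & V & S -> M]. New: U, D, M.
Round 3: r2 [M & T -> W]; r10 [D -> B]. New: W, B.
Round 4: r4 [W & U -> L]. New: L.
Fixed point reached. J is concluded only by r3; r3 needs H (never derived).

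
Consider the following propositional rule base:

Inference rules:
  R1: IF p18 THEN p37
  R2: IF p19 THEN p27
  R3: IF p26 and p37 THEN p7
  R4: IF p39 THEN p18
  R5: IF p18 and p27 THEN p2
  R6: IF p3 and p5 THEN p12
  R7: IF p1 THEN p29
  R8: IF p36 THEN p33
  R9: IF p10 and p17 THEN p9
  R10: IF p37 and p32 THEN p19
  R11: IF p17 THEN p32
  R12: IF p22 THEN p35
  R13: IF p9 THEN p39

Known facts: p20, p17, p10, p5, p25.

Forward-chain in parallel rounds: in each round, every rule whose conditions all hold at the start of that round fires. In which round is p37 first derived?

[1] R9 [IF p10 and p17 THEN p9]; R11 [IF p17 THEN p32]. ⇒ new: p9, p32.
[2] R13 [IF p9 THEN p39]. ⇒ new: p39.
[3] R4 [IF p39 THEN p18]. ⇒ new: p18.
[4] R1 [IF p18 THEN p37]. ⇒ new: p37.
p37 first appears in round 4.

4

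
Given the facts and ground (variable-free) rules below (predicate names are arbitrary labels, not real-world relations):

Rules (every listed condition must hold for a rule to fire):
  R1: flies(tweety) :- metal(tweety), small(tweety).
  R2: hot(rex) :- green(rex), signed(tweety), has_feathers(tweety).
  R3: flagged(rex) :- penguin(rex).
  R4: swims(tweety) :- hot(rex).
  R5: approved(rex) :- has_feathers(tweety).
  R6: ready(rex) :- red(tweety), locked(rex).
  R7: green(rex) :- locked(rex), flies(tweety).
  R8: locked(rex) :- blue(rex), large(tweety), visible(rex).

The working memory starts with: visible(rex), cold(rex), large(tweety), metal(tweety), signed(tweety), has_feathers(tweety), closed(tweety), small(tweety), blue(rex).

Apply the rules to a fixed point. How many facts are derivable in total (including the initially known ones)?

Round 1 — R1, R5, R8, derive flies(tweety), approved(rex), locked(rex).
Round 2 — R7, derive green(rex).
Round 3 — R2, derive hot(rex).
Round 4 — R4, derive swims(tweety).
Closure: {approved(rex), blue(rex), closed(tweety), cold(rex), flies(tweety), green(rex), has_feathers(tweety), hot(rex), large(tweety), locked(rex), metal(tweety), signed(tweety), small(tweety), swims(tweety), visible(rex)} — 15 facts.

15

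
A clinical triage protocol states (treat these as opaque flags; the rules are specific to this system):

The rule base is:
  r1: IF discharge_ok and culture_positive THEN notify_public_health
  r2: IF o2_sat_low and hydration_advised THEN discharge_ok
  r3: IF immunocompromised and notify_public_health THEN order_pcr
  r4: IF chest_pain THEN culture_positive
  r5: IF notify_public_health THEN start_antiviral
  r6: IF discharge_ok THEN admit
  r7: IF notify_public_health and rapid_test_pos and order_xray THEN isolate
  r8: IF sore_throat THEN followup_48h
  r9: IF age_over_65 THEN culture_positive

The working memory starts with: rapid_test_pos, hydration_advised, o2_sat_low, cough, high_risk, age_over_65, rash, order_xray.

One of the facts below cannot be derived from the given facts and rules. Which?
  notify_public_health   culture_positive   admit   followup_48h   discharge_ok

Round 1 fires r2, r9, giving discharge_ok, culture_positive.
Round 2 fires r1, r6, giving notify_public_health, admit.
Round 3 fires r5, r7, giving start_antiviral, isolate.
Derived: admit (round 2), discharge_ok (round 1), notify_public_health (round 2), culture_positive (round 1). followup_48h never appears in any round.

followup_48h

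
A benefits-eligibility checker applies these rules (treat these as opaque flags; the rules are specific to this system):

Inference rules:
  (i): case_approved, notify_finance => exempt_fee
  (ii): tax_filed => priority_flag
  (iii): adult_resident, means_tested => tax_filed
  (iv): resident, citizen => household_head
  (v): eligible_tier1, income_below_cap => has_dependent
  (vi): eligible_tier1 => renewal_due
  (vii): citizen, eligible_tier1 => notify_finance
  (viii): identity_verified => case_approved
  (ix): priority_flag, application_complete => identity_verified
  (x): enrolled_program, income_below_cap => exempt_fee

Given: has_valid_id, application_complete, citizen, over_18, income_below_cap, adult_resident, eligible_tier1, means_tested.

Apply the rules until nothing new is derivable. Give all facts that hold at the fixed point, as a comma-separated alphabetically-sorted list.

adult_resident, application_complete, case_approved, citizen, eligible_tier1, exempt_fee, has_dependent, has_valid_id, identity_verified, income_below_cap, means_tested, notify_finance, over_18, priority_flag, renewal_due, tax_filed

[1] (iii) [adult_resident, means_tested => tax_filed]; (v) [eligible_tier1, income_below_cap => has_dependent]; (vi) [eligible_tier1 => renewal_due]; (vii) [citizen, eligible_tier1 => notify_finance]. ⇒ new: tax_filed, has_dependent, renewal_due, notify_finance.
[2] (ii) [tax_filed => priority_flag]. ⇒ new: priority_flag.
[3] (ix) [priority_flag, application_complete => identity_verified]. ⇒ new: identity_verified.
[4] (viii) [identity_verified => case_approved]. ⇒ new: case_approved.
[5] (i) [case_approved, notify_finance => exempt_fee]. ⇒ new: exempt_fee.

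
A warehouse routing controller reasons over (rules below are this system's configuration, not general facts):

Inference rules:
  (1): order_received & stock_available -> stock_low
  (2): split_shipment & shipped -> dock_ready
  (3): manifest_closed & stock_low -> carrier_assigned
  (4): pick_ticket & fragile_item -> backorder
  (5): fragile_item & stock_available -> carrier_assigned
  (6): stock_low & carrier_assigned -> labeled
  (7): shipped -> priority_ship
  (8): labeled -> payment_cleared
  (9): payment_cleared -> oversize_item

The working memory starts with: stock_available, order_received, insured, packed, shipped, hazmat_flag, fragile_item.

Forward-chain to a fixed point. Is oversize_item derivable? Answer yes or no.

yes

Round 1: (1) [order_received & stock_available -> stock_low]; (5) [fragile_item & stock_available -> carrier_assigned]; (7) [shipped -> priority_ship]. New: stock_low, carrier_assigned, priority_ship.
Round 2: (6) [stock_low & carrier_assigned -> labeled]. New: labeled.
Round 3: (8) [labeled -> payment_cleared]. New: payment_cleared.
Round 4: (9) [payment_cleared -> oversize_item]. New: oversize_item.
oversize_item appears in round 4, so it is derivable.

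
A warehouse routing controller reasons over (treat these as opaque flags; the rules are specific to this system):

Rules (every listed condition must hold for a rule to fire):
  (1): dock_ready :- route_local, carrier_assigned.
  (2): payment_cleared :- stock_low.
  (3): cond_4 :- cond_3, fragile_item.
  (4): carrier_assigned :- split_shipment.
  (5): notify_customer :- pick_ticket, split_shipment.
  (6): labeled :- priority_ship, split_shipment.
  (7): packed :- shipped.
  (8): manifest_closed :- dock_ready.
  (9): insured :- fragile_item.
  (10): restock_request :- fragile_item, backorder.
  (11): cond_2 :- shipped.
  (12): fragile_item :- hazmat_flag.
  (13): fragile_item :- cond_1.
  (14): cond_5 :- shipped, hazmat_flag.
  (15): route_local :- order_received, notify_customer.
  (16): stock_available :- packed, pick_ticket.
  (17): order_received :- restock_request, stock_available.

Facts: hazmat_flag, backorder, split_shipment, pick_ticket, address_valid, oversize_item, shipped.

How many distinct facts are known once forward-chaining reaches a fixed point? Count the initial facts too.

20

[1] (4) [carrier_assigned :- split_shipment.]; (5) [notify_customer :- pick_ticket, split_shipment.]; (7) [packed :- shipped.]; (11) [cond_2 :- shipped.]; (12) [fragile_item :- hazmat_flag.]; (14) [cond_5 :- shipped, hazmat_flag.]. ⇒ new: carrier_assigned, notify_customer, packed, cond_2, fragile_item, cond_5.
[2] (9) [insured :- fragile_item.]; (10) [restock_request :- fragile_item, backorder.]; (16) [stock_available :- packed, pick_ticket.]. ⇒ new: insured, restock_request, stock_available.
[3] (17) [order_received :- restock_request, stock_available.]. ⇒ new: order_received.
[4] (15) [route_local :- order_received, notify_customer.]. ⇒ new: route_local.
[5] (1) [dock_ready :- route_local, carrier_assigned.]. ⇒ new: dock_ready.
[6] (8) [manifest_closed :- dock_ready.]. ⇒ new: manifest_closed.
Closure: {address_valid, backorder, carrier_assigned, cond_2, cond_5, dock_ready, fragile_item, hazmat_flag, insured, manifest_closed, notify_customer, order_received, oversize_item, packed, pick_ticket, restock_request, route_local, shipped, split_shipment, stock_available} — 20 facts.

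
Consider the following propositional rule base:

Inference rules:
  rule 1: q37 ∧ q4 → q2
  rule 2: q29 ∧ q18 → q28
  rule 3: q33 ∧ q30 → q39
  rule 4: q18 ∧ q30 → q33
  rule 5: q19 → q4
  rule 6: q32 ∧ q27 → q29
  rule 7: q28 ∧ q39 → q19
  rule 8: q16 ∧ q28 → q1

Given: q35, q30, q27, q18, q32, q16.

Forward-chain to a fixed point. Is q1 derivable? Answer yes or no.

yes

Round 1: rule 4 [q18 ∧ q30 → q33]; rule 6 [q32 ∧ q27 → q29]. New: q33, q29.
Round 2: rule 2 [q29 ∧ q18 → q28]; rule 3 [q33 ∧ q30 → q39]. New: q28, q39.
Round 3: rule 7 [q28 ∧ q39 → q19]; rule 8 [q16 ∧ q28 → q1]. New: q19, q1.
Round 4: rule 5 [q19 → q4]. New: q4.
q1 appears in round 3, so it is derivable.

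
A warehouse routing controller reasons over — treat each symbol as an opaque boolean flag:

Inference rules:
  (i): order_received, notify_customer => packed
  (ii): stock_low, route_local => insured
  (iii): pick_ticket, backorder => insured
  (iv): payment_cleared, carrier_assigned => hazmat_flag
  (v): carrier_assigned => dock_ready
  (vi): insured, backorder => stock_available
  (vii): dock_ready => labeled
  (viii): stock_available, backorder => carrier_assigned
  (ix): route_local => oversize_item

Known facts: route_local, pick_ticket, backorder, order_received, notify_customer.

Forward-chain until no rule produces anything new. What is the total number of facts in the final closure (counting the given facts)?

12

Round 1: (i) [order_received, notify_customer => packed]; (iii) [pick_ticket, backorder => insured]; (ix) [route_local => oversize_item]. Adds packed, insured, oversize_item.
Round 2: (vi) [insured, backorder => stock_available]. Adds stock_available.
Round 3: (viii) [stock_available, backorder => carrier_assigned]. Adds carrier_assigned.
Round 4: (v) [carrier_assigned => dock_ready]. Adds dock_ready.
Round 5: (vii) [dock_ready => labeled]. Adds labeled.
Closure: {backorder, carrier_assigned, dock_ready, insured, labeled, notify_customer, order_received, oversize_item, packed, pick_ticket, route_local, stock_available} — 12 facts.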